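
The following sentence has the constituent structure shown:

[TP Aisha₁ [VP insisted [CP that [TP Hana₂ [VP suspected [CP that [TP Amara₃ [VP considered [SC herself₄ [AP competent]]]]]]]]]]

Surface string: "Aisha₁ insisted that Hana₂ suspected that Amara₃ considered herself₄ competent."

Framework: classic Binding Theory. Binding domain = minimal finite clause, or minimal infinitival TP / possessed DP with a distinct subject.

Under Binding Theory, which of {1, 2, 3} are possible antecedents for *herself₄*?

*herself* is an anaphor, so Principle A applies: it must be bound in its binding domain.
Binding domain of *herself₄*: the embedded TP, whose subject is Amara₃.
*Aisha₁* c-commands the anaphor but is outside its binding domain → cannot satisfy Principle A.
*Hana₂* c-commands the anaphor but is outside its binding domain → cannot satisfy Principle A.
*Amara₃* c-commands the anaphor within its binding domain → licit binder.

{3}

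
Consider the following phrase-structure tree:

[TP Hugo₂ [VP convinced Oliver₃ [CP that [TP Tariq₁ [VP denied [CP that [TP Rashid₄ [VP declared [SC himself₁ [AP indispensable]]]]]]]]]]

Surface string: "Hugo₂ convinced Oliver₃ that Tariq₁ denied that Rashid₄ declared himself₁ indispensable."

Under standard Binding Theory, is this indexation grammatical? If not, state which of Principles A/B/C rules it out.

The two coindexed NPs are *Tariq₁* and *himself₁*.
*himself₁* is an anaphor. Principle A requires it to be bound within its binding domain — the embedded TP, whose subject is Rashid₄.
Within that domain it is c-commanded by *Rashid₄*, which does not share its index.
*Tariq₁* does c-command the anaphor, but from outside its binding domain.
The anaphor is unbound in its domain → Principle A violation.

Principle A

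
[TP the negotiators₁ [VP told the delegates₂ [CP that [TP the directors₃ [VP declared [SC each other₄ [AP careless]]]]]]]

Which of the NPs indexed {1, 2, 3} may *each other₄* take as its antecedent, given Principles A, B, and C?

*each other* is an anaphor, so Principle A applies: it must be bound in its binding domain.
Binding domain of *each other₄*: the embedded TP, whose subject is the directors₃.
*the negotiators₁* c-commands the anaphor but is outside its binding domain → cannot satisfy Principle A.
*the delegates₂* c-commands the anaphor but is outside its binding domain → cannot satisfy Principle A.
*the directors₃* c-commands the anaphor within its binding domain → licit binder.

{3}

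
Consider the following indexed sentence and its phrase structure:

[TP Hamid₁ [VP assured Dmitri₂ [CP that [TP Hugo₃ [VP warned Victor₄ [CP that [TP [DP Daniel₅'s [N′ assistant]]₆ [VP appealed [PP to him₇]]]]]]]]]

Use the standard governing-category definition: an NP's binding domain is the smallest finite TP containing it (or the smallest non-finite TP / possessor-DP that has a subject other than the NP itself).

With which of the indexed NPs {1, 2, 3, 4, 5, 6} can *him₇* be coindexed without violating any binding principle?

{1, 2, 3, 4, 5}

*him* is a pronoun, so Principle B applies: it must be free in its binding domain.
Binding domain of *him₇*: the embedded TP, whose subject is [Daniel₅'s assistant]₆.
*Hamid₁* c-commands the pronoun but from outside its binding domain, and is not c-commanded by it → coindexation permitted.
*Dmitri₂* c-commands the pronoun but from outside its binding domain, and is not c-commanded by it → coindexation permitted.
*Hugo₃* c-commands the pronoun but from outside its binding domain, and is not c-commanded by it → coindexation permitted.
*Victor₄* c-commands the pronoun but from outside its binding domain, and is not c-commanded by it → coindexation permitted.
*Daniel₅* and the pronoun do not c-command one another → neither Principle B nor Principle C is at stake; coindexation permitted.
*[Daniel₅'s assistant]₆* c-commands the pronoun within its binding domain → coindexation would violate Principle B.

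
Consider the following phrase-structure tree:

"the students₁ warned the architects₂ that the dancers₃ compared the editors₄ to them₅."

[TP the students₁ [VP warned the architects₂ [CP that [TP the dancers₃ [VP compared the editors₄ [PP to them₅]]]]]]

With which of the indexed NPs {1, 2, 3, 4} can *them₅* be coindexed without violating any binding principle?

{1, 2}

*them* is a pronoun, so Principle B applies: it must be free in its binding domain.
Binding domain of *them₅*: the embedded TP, whose subject is the dancers₃.
*the students₁* c-commands the pronoun but from outside its binding domain, and is not c-commanded by it → coindexation permitted.
*the architects₂* c-commands the pronoun but from outside its binding domain, and is not c-commanded by it → coindexation permitted.
*the dancers₃* c-commands the pronoun within its binding domain → coindexation would violate Principle B.
*the editors₄* c-commands the pronoun within its binding domain → coindexation would violate Principle B.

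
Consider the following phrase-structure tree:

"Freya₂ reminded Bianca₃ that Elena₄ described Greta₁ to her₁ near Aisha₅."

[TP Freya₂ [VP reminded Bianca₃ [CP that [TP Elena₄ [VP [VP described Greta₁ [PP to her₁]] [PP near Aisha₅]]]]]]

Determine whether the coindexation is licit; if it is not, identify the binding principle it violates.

The two coindexed NPs are *Greta₁* and *her₁*.
*her₁* is a pronoun. Its binding domain is the embedded TP, whose subject is Elena₄.
*Greta₁* c-commands it within that domain and carries the same index.
The pronoun is locally bound → Principle B violation.

Principle B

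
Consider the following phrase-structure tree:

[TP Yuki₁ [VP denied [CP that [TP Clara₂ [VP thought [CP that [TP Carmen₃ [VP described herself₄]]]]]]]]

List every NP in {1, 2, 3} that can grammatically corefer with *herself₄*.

*herself* is an anaphor, so Principle A applies: it must be bound in its binding domain.
Binding domain of *herself₄*: the embedded TP, whose subject is Carmen₃.
*Yuki₁* c-commands the anaphor but is outside its binding domain → cannot satisfy Principle A.
*Clara₂* c-commands the anaphor but is outside its binding domain → cannot satisfy Principle A.
*Carmen₃* c-commands the anaphor within its binding domain → licit binder.

{3}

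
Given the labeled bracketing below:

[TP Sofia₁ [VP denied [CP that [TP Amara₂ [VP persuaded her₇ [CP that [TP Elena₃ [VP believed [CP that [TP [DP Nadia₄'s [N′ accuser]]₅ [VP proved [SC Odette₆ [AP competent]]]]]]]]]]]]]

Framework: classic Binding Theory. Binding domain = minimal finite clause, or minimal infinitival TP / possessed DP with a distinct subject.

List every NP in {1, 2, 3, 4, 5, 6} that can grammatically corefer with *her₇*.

{1}

*her* is a pronoun, so Principle B applies: it must be free in its binding domain.
Binding domain of *her₇*: the embedded TP, whose subject is Amara₂.
*Sofia₁* c-commands the pronoun but from outside its binding domain, and is not c-commanded by it → coindexation permitted.
*Amara₂* c-commands the pronoun within its binding domain → coindexation would violate Principle B.
*Elena₃*: the pronoun c-commands this R-expression → coindexation would violate Principle C on *Elena₃*.
*Nadia₄*: the pronoun c-commands this R-expression → coindexation would violate Principle C on *Nadia₄*.
*[Nadia₄'s accuser]₅*: the pronoun c-commands this R-expression → coindexation would violate Principle C on *[Nadia₄'s accuser]₅*.
*Odette₆*: the pronoun c-commands this R-expression → coindexation would violate Principle C on *Odette₆*.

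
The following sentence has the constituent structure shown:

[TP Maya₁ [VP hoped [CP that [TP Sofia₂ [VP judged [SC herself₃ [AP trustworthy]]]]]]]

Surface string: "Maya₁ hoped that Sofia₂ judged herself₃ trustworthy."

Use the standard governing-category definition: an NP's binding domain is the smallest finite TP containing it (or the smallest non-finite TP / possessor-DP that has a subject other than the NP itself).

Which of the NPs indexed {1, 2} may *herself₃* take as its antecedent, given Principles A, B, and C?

*herself* is an anaphor, so Principle A applies: it must be bound in its binding domain.
Binding domain of *herself₃*: the embedded TP, whose subject is Sofia₂.
*Maya₁* c-commands the anaphor but is outside its binding domain → cannot satisfy Principle A.
*Sofia₂* c-commands the anaphor within its binding domain → licit binder.

{2}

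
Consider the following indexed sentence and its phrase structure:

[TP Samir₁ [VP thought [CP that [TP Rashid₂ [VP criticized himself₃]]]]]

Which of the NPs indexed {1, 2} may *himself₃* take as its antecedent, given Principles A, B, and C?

{2}

*himself* is an anaphor, so Principle A applies: it must be bound in its binding domain.
Binding domain of *himself₃*: the embedded TP, whose subject is Rashid₂.
*Samir₁* c-commands the anaphor but is outside its binding domain → cannot satisfy Principle A.
*Rashid₂* c-commands the anaphor within its binding domain → licit binder.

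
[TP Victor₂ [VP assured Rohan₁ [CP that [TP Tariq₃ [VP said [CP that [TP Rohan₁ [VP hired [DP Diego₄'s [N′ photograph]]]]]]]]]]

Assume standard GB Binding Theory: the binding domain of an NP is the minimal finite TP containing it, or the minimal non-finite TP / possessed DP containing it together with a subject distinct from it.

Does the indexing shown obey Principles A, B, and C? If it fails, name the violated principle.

The two coindexed NPs are *Rohan₁* (the lower occurrence) and *Rohan₁* (the higher occurrence).
*Rohan₁* (the lower occurrence) is an R-expression. Principle C requires it to be free everywhere.
*Rohan₁* (the higher occurrence) c-commands it and carries the same index.
The R-expression is bound → Principle C violation.

Principle C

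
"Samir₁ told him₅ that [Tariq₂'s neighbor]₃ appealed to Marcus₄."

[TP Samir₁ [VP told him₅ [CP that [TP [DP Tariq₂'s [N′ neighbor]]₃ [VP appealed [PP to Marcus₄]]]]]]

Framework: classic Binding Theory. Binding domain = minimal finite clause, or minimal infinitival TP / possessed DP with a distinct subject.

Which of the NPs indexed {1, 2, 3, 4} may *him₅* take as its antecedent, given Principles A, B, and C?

*him* is a pronoun, so Principle B applies: it must be free in its binding domain.
Binding domain of *him₅*: the matrix TP, whose subject is Samir₁.
*Samir₁* c-commands the pronoun within its binding domain → coindexation would violate Principle B.
*Tariq₂*: the pronoun c-commands this R-expression → coindexation would violate Principle C on *Tariq₂*.
*[Tariq₂'s neighbor]₃*: the pronoun c-commands this R-expression → coindexation would violate Principle C on *[Tariq₂'s neighbor]₃*.
*Marcus₄*: the pronoun c-commands this R-expression → coindexation would violate Principle C on *Marcus₄*.

none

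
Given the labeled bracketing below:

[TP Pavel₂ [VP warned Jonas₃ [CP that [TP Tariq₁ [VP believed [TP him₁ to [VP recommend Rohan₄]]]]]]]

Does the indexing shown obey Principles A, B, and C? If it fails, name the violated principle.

Principle B

The two coindexed NPs are *Tariq₁* and *him₁*.
*him₁* is a pronoun. Its binding domain is the embedded TP, whose subject is Tariq₁.
*Tariq₁* c-commands it within that domain and carries the same index.
The pronoun is locally bound → Principle B violation.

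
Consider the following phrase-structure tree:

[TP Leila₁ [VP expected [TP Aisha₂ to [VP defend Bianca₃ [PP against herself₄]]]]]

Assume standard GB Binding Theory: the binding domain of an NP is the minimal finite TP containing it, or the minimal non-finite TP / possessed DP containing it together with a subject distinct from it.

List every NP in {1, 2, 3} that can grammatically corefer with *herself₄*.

{2, 3}

*herself* is an anaphor, so Principle A applies: it must be bound in its binding domain.
Binding domain of *herself₄*: the embedded TP, whose subject is Aisha₂.
*Leila₁* c-commands the anaphor but is outside its binding domain → cannot satisfy Principle A.
*Aisha₂* c-commands the anaphor within its binding domain → licit binder.
*Bianca₃* c-commands the anaphor within its binding domain → licit binder.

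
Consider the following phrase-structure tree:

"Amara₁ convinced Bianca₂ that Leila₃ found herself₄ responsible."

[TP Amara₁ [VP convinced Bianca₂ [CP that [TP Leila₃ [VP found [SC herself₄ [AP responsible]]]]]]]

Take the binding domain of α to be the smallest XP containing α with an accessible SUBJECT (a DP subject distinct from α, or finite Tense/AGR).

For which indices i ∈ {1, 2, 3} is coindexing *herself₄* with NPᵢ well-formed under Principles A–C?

*herself* is an anaphor, so Principle A applies: it must be bound in its binding domain.
Binding domain of *herself₄*: the embedded TP, whose subject is Leila₃.
*Amara₁* c-commands the anaphor but is outside its binding domain → cannot satisfy Principle A.
*Bianca₂* c-commands the anaphor but is outside its binding domain → cannot satisfy Principle A.
*Leila₃* c-commands the anaphor within its binding domain → licit binder.

{3}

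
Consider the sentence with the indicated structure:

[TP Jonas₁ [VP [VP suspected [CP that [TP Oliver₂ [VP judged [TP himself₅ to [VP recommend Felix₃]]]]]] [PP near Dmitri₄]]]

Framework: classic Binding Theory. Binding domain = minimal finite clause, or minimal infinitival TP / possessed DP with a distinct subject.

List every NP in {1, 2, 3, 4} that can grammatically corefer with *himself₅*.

*himself* is an anaphor, so Principle A applies: it must be bound in its binding domain.
Binding domain of *himself₅*: the embedded TP, whose subject is Oliver₂.
*Jonas₁* c-commands the anaphor but is outside its binding domain → cannot satisfy Principle A.
*Oliver₂* c-commands the anaphor within its binding domain → licit binder.
*Felix₃* does not c-command the anaphor → cannot bind it.
*Dmitri₄* does not c-command the anaphor → cannot bind it.

{2}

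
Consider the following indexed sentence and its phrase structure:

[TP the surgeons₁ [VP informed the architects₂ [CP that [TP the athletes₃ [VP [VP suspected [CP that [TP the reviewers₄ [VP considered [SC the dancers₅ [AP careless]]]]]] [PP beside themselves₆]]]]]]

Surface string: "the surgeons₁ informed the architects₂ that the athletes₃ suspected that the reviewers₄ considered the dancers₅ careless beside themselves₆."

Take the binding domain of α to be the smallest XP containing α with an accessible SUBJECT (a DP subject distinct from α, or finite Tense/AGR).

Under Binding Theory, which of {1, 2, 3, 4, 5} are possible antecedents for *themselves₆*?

{3}

*themselves* is an anaphor, so Principle A applies: it must be bound in its binding domain.
Binding domain of *themselves₆*: the embedded TP, whose subject is the athletes₃.
*the surgeons₁* c-commands the anaphor but is outside its binding domain → cannot satisfy Principle A.
*the architects₂* c-commands the anaphor but is outside its binding domain → cannot satisfy Principle A.
*the athletes₃* c-commands the anaphor within its binding domain → licit binder.
*the reviewers₄* does not c-command the anaphor → cannot bind it.
*the dancers₅* does not c-command the anaphor → cannot bind it.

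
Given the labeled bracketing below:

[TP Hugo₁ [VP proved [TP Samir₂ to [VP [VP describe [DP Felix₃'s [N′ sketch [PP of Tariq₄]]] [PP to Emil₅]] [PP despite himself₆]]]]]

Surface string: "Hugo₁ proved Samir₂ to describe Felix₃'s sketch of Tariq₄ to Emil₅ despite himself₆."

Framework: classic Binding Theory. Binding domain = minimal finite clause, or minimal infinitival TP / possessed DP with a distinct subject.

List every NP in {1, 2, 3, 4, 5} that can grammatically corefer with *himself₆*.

*himself* is an anaphor, so Principle A applies: it must be bound in its binding domain.
Binding domain of *himself₆*: the embedded TP, whose subject is Samir₂.
*Hugo₁* c-commands the anaphor but is outside its binding domain → cannot satisfy Principle A.
*Samir₂* c-commands the anaphor within its binding domain → licit binder.
*Felix₃* does not c-command the anaphor → cannot bind it.
*Tariq₄* does not c-command the anaphor → cannot bind it.
*Emil₅* does not c-command the anaphor → cannot bind it.

{2}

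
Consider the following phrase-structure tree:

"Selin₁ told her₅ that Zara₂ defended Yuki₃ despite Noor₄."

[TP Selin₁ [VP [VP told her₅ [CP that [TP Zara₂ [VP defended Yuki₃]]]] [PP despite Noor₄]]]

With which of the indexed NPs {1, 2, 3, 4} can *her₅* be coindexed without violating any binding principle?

{4}

*her* is a pronoun, so Principle B applies: it must be free in its binding domain.
Binding domain of *her₅*: the matrix TP, whose subject is Selin₁.
*Selin₁* c-commands the pronoun within its binding domain → coindexation would violate Principle B.
*Zara₂*: the pronoun c-commands this R-expression → coindexation would violate Principle C on *Zara₂*.
*Yuki₃*: the pronoun c-commands this R-expression → coindexation would violate Principle C on *Yuki₃*.
*Noor₄* and the pronoun do not c-command one another → neither Principle B nor Principle C is at stake; coindexation permitted.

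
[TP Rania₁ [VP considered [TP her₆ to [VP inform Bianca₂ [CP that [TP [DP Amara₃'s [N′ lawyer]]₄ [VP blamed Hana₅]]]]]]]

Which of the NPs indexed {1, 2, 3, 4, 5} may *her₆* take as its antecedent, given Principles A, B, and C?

*her* is a pronoun, so Principle B applies: it must be free in its binding domain.
Binding domain of *her₆*: the matrix TP, whose subject is Rania₁.
*Rania₁* c-commands the pronoun within its binding domain → coindexation would violate Principle B.
*Bianca₂*: the pronoun c-commands this R-expression → coindexation would violate Principle C on *Bianca₂*.
*Amara₃*: the pronoun c-commands this R-expression → coindexation would violate Principle C on *Amara₃*.
*[Amara₃'s lawyer]₄*: the pronoun c-commands this R-expression → coindexation would violate Principle C on *[Amara₃'s lawyer]₄*.
*Hana₅*: the pronoun c-commands this R-expression → coindexation would violate Principle C on *Hana₅*.

none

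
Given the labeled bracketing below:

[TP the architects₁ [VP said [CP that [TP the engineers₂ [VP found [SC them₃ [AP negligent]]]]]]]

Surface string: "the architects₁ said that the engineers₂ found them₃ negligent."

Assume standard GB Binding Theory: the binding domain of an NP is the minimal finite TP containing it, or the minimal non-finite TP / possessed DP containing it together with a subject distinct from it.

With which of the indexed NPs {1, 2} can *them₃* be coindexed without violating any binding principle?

{1}

*them* is a pronoun, so Principle B applies: it must be free in its binding domain.
Binding domain of *them₃*: the embedded TP, whose subject is the engineers₂.
*the architects₁* c-commands the pronoun but from outside its binding domain, and is not c-commanded by it → coindexation permitted.
*the engineers₂* c-commands the pronoun within its binding domain → coindexation would violate Principle B.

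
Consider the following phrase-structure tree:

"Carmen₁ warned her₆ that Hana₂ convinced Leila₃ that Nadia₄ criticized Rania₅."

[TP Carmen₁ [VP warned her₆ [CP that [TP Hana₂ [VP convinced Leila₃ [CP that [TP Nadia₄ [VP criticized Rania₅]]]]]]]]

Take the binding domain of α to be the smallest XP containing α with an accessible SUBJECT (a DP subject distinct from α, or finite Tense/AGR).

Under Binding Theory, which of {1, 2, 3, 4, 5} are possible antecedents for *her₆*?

*her* is a pronoun, so Principle B applies: it must be free in its binding domain.
Binding domain of *her₆*: the matrix TP, whose subject is Carmen₁.
*Carmen₁* c-commands the pronoun within its binding domain → coindexation would violate Principle B.
*Hana₂*: the pronoun c-commands this R-expression → coindexation would violate Principle C on *Hana₂*.
*Leila₃*: the pronoun c-commands this R-expression → coindexation would violate Principle C on *Leila₃*.
*Nadia₄*: the pronoun c-commands this R-expression → coindexation would violate Principle C on *Nadia₄*.
*Rania₅*: the pronoun c-commands this R-expression → coindexation would violate Principle C on *Rania₅*.

none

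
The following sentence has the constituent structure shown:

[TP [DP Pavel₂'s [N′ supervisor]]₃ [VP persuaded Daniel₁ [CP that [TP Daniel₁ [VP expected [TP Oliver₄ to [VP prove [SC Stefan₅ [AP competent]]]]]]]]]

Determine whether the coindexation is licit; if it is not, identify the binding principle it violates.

The two coindexed NPs are *Daniel₁* (the lower occurrence) and *Daniel₁* (the higher occurrence).
*Daniel₁* (the lower occurrence) is an R-expression. Principle C requires it to be free everywhere.
*Daniel₁* (the higher occurrence) c-commands it and carries the same index.
The R-expression is bound → Principle C violation.

Principle C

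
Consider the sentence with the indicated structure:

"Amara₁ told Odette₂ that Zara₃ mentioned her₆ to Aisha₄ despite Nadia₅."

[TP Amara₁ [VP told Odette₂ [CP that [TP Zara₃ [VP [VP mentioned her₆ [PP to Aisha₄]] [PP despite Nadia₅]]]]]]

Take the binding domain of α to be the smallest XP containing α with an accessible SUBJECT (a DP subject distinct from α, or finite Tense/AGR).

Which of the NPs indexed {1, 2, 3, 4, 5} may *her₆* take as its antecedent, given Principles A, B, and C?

{1, 2, 5}

*her* is a pronoun, so Principle B applies: it must be free in its binding domain.
Binding domain of *her₆*: the embedded TP, whose subject is Zara₃.
*Amara₁* c-commands the pronoun but from outside its binding domain, and is not c-commanded by it → coindexation permitted.
*Odette₂* c-commands the pronoun but from outside its binding domain, and is not c-commanded by it → coindexation permitted.
*Zara₃* c-commands the pronoun within its binding domain → coindexation would violate Principle B.
*Aisha₄*: the pronoun c-commands this R-expression → coindexation would violate Principle C on *Aisha₄*.
*Nadia₅* and the pronoun do not c-command one another → neither Principle B nor Principle C is at stake; coindexation permitted.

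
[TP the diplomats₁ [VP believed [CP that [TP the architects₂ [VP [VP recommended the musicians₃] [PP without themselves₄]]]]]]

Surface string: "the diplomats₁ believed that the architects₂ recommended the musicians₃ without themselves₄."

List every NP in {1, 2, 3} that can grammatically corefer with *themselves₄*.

*themselves* is an anaphor, so Principle A applies: it must be bound in its binding domain.
Binding domain of *themselves₄*: the embedded TP, whose subject is the architects₂.
*the diplomats₁* c-commands the anaphor but is outside its binding domain → cannot satisfy Principle A.
*the architects₂* c-commands the anaphor within its binding domain → licit binder.
*the musicians₃* does not c-command the anaphor → cannot bind it.

{2}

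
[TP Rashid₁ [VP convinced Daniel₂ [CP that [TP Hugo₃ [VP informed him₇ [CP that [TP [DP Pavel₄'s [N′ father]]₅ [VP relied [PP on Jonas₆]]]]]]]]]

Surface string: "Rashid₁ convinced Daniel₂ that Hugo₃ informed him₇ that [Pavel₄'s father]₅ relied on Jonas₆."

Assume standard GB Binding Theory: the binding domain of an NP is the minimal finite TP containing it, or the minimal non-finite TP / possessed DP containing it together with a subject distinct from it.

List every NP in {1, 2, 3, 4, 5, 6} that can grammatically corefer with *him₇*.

*him* is a pronoun, so Principle B applies: it must be free in its binding domain.
Binding domain of *him₇*: the embedded TP, whose subject is Hugo₃.
*Rashid₁* c-commands the pronoun but from outside its binding domain, and is not c-commanded by it → coindexation permitted.
*Daniel₂* c-commands the pronoun but from outside its binding domain, and is not c-commanded by it → coindexation permitted.
*Hugo₃* c-commands the pronoun within its binding domain → coindexation would violate Principle B.
*Pavel₄*: the pronoun c-commands this R-expression → coindexation would violate Principle C on *Pavel₄*.
*[Pavel₄'s father]₅*: the pronoun c-commands this R-expression → coindexation would violate Principle C on *[Pavel₄'s father]₅*.
*Jonas₆*: the pronoun c-commands this R-expression → coindexation would violate Principle C on *Jonas₆*.

{1, 2}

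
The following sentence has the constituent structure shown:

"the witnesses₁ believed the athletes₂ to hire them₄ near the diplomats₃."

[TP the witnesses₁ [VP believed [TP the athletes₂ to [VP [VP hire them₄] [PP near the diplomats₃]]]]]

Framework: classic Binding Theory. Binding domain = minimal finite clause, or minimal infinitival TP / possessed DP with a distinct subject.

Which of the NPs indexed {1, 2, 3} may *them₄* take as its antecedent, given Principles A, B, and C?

*them* is a pronoun, so Principle B applies: it must be free in its binding domain.
Binding domain of *them₄*: the embedded TP, whose subject is the athletes₂.
*the witnesses₁* c-commands the pronoun but from outside its binding domain, and is not c-commanded by it → coindexation permitted.
*the athletes₂* c-commands the pronoun within its binding domain → coindexation would violate Principle B.
*the diplomats₃* and the pronoun do not c-command one another → neither Principle B nor Principle C is at stake; coindexation permitted.

{1, 3}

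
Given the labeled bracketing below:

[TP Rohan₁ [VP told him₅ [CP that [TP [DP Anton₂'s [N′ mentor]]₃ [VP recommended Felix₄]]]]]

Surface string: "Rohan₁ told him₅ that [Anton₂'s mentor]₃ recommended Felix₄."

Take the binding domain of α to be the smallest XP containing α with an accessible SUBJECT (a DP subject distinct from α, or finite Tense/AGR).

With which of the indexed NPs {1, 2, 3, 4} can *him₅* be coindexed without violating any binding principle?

none

*him* is a pronoun, so Principle B applies: it must be free in its binding domain.
Binding domain of *him₅*: the matrix TP, whose subject is Rohan₁.
*Rohan₁* c-commands the pronoun within its binding domain → coindexation would violate Principle B.
*Anton₂*: the pronoun c-commands this R-expression → coindexation would violate Principle C on *Anton₂*.
*[Anton₂'s mentor]₃*: the pronoun c-commands this R-expression → coindexation would violate Principle C on *[Anton₂'s mentor]₃*.
*Felix₄*: the pronoun c-commands this R-expression → coindexation would violate Principle C on *Felix₄*.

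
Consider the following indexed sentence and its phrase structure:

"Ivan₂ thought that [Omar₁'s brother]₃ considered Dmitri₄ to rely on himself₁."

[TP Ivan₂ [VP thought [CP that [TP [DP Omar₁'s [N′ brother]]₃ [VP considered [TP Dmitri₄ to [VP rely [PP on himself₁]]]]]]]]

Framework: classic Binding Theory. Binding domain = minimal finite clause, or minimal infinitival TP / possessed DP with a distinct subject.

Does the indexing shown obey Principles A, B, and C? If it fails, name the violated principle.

Principle A

The two coindexed NPs are *Omar₁* and *himself₁*.
*himself₁* is an anaphor. Principle A requires it to be bound within its binding domain — the embedded TP, whose subject is Dmitri₄.
Within that domain it is c-commanded by *Dmitri₄*, which does not share its index.
*Omar₁* does not c-command the anaphor at all.
The anaphor is unbound in its domain → Principle A violation.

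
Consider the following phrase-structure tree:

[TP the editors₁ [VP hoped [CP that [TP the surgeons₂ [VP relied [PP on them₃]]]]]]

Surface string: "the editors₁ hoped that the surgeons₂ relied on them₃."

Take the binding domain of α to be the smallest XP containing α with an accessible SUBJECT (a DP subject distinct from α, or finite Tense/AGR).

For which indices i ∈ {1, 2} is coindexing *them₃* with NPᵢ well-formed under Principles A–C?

*them* is a pronoun, so Principle B applies: it must be free in its binding domain.
Binding domain of *them₃*: the embedded TP, whose subject is the surgeons₂.
*the editors₁* c-commands the pronoun but from outside its binding domain, and is not c-commanded by it → coindexation permitted.
*the surgeons₂* c-commands the pronoun within its binding domain → coindexation would violate Principle B.

{1}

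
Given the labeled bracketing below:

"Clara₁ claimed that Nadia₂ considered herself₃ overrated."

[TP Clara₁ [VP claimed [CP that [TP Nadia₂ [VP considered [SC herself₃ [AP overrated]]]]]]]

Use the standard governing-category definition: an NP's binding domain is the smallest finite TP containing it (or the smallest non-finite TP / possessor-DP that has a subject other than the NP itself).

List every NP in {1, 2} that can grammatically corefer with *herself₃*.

*herself* is an anaphor, so Principle A applies: it must be bound in its binding domain.
Binding domain of *herself₃*: the embedded TP, whose subject is Nadia₂.
*Clara₁* c-commands the anaphor but is outside its binding domain → cannot satisfy Principle A.
*Nadia₂* c-commands the anaphor within its binding domain → licit binder.

{2}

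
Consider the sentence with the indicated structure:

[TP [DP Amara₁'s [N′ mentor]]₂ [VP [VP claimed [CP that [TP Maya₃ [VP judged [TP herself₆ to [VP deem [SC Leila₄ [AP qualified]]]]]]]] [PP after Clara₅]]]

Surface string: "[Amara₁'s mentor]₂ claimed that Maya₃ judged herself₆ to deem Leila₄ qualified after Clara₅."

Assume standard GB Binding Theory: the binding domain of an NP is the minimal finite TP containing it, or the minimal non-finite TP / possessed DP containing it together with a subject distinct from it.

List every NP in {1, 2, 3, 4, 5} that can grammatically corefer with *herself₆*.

*herself* is an anaphor, so Principle A applies: it must be bound in its binding domain.
Binding domain of *herself₆*: the embedded TP, whose subject is Maya₃.
*Amara₁* does not c-command the anaphor → cannot bind it.
*[Amara₁'s mentor]₂* c-commands the anaphor but is outside its binding domain → cannot satisfy Principle A.
*Maya₃* c-commands the anaphor within its binding domain → licit binder.
*Leila₄* does not c-command the anaphor → cannot bind it.
*Clara₅* does not c-command the anaphor → cannot bind it.

{3}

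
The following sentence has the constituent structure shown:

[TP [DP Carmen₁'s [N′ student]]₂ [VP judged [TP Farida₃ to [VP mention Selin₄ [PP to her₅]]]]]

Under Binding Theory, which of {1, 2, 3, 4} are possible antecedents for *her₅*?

{1, 2}

*her* is a pronoun, so Principle B applies: it must be free in its binding domain.
Binding domain of *her₅*: the embedded TP, whose subject is Farida₃.
*Carmen₁* and the pronoun do not c-command one another → neither Principle B nor Principle C is at stake; coindexation permitted.
*[Carmen₁'s student]₂* c-commands the pronoun but from outside its binding domain, and is not c-commanded by it → coindexation permitted.
*Farida₃* c-commands the pronoun within its binding domain → coindexation would violate Principle B.
*Selin₄* c-commands the pronoun within its binding domain → coindexation would violate Principle B.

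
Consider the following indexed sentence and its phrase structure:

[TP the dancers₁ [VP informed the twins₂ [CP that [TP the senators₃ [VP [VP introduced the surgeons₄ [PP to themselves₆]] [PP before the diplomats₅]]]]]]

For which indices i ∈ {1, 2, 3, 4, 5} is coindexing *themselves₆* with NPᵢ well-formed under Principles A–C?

*themselves* is an anaphor, so Principle A applies: it must be bound in its binding domain.
Binding domain of *themselves₆*: the embedded TP, whose subject is the senators₃.
*the dancers₁* c-commands the anaphor but is outside its binding domain → cannot satisfy Principle A.
*the twins₂* c-commands the anaphor but is outside its binding domain → cannot satisfy Principle A.
*the senators₃* c-commands the anaphor within its binding domain → licit binder.
*the surgeons₄* c-commands the anaphor within its binding domain → licit binder.
*the diplomats₅* does not c-command the anaphor → cannot bind it.

{3, 4}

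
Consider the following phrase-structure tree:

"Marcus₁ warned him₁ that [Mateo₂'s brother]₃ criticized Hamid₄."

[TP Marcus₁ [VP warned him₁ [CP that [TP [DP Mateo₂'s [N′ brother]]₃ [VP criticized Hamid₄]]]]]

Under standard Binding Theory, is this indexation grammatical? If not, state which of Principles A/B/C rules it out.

Principle B

The two coindexed NPs are *Marcus₁* and *him₁*.
*him₁* is a pronoun. Its binding domain is the matrix TP, whose subject is Marcus₁.
*Marcus₁* c-commands it within that domain and carries the same index.
The pronoun is locally bound → Principle B violation.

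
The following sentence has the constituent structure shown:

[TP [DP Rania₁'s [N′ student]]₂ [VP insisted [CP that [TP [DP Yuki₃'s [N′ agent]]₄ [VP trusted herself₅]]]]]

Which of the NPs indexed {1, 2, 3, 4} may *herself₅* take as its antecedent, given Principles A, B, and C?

{4}

*herself* is an anaphor, so Principle A applies: it must be bound in its binding domain.
Binding domain of *herself₅*: the embedded TP, whose subject is [Yuki₃'s agent]₄.
*Rania₁* does not c-command the anaphor → cannot bind it.
*[Rania₁'s student]₂* c-commands the anaphor but is outside its binding domain → cannot satisfy Principle A.
*Yuki₃* does not c-command the anaphor → cannot bind it.
*[Yuki₃'s agent]₄* c-commands the anaphor within its binding domain → licit binder.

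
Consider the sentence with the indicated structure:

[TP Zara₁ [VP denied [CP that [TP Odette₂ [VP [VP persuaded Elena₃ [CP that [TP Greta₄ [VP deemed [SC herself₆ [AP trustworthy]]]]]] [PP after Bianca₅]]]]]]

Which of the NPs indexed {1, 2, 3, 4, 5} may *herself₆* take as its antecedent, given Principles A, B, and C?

{4}

*herself* is an anaphor, so Principle A applies: it must be bound in its binding domain.
Binding domain of *herself₆*: the embedded TP, whose subject is Greta₄.
*Zara₁* c-commands the anaphor but is outside its binding domain → cannot satisfy Principle A.
*Odette₂* c-commands the anaphor but is outside its binding domain → cannot satisfy Principle A.
*Elena₃* c-commands the anaphor but is outside its binding domain → cannot satisfy Principle A.
*Greta₄* c-commands the anaphor within its binding domain → licit binder.
*Bianca₅* does not c-command the anaphor → cannot bind it.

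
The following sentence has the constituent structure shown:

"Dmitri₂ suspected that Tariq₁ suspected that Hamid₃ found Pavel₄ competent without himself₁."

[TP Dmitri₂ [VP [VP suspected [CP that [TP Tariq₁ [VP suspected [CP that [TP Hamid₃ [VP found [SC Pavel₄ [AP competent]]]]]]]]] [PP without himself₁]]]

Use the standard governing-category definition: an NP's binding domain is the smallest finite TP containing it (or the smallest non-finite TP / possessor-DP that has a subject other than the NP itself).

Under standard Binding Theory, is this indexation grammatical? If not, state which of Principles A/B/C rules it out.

The two coindexed NPs are *Tariq₁* and *himself₁*.
*himself₁* is an anaphor. Principle A requires it to be bound within its binding domain — the matrix TP, whose subject is Dmitri₂.
Within that domain it is c-commanded by *Dmitri₂*, which does not share its index.
*Tariq₁* does not c-command the anaphor at all.
The anaphor is unbound in its domain → Principle A violation.

Principle A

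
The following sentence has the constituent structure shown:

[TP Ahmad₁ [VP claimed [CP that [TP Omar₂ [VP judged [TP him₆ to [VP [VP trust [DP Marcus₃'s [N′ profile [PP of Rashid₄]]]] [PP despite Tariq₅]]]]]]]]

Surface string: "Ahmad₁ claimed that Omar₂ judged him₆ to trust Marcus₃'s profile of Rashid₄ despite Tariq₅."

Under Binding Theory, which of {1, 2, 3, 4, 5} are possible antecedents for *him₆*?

{1}

*him* is a pronoun, so Principle B applies: it must be free in its binding domain.
Binding domain of *him₆*: the embedded TP, whose subject is Omar₂.
*Ahmad₁* c-commands the pronoun but from outside its binding domain, and is not c-commanded by it → coindexation permitted.
*Omar₂* c-commands the pronoun within its binding domain → coindexation would violate Principle B.
*Marcus₃*: the pronoun c-commands this R-expression → coindexation would violate Principle C on *Marcus₃*.
*Rashid₄*: the pronoun c-commands this R-expression → coindexation would violate Principle C on *Rashid₄*.
*Tariq₅*: the pronoun c-commands this R-expression → coindexation would violate Principle C on *Tariq₅*.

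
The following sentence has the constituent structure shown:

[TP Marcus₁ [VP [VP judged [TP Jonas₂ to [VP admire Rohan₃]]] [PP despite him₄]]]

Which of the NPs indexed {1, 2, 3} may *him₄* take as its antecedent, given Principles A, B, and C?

{2, 3}

*him* is a pronoun, so Principle B applies: it must be free in its binding domain.
Binding domain of *him₄*: the matrix TP, whose subject is Marcus₁.
*Marcus₁* c-commands the pronoun within its binding domain → coindexation would violate Principle B.
*Jonas₂* and the pronoun do not c-command one another → neither Principle B nor Principle C is at stake; coindexation permitted.
*Rohan₃* and the pronoun do not c-command one another → neither Principle B nor Principle C is at stake; coindexation permitted.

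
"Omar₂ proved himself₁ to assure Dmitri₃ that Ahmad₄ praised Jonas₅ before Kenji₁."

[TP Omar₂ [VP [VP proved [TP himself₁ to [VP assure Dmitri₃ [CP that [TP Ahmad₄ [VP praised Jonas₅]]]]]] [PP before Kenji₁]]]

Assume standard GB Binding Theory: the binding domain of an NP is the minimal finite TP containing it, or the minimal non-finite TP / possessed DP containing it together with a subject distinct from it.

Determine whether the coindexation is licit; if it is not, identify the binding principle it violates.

Principle A

The two coindexed NPs are *Kenji₁* and *himself₁*.
*himself₁* is an anaphor. Principle A requires it to be bound within its binding domain — the matrix TP, whose subject is Omar₂.
Within that domain it is c-commanded by *Omar₂*, which does not share its index.
*Kenji₁* does not c-command the anaphor at all.
The anaphor is unbound in its domain → Principle A violation.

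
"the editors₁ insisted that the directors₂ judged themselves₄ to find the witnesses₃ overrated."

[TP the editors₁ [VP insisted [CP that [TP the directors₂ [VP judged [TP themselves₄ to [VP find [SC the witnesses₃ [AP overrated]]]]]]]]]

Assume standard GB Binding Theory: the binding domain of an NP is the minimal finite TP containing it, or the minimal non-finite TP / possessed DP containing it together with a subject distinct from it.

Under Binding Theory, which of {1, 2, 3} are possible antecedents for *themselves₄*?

{2}

*themselves* is an anaphor, so Principle A applies: it must be bound in its binding domain.
Binding domain of *themselves₄*: the embedded TP, whose subject is the directors₂.
*the editors₁* c-commands the anaphor but is outside its binding domain → cannot satisfy Principle A.
*the directors₂* c-commands the anaphor within its binding domain → licit binder.
*the witnesses₃* does not c-command the anaphor → cannot bind it.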